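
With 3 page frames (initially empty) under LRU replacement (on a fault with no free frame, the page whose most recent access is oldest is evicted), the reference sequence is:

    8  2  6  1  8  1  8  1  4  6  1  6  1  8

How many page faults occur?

8

8: miss, frames [8]
2: miss, frames [8, 2]
6: miss, frames [8, 2, 6]
1: miss, evict 8, frames [2, 6, 1]
8: miss, evict 2, frames [6, 1, 8]
1: hit
8: hit
1: hit
4: miss, evict 6, frames [8, 1, 4]
6: miss, evict 8, frames [1, 4, 6]
1: hit
6: hit
1: hit
8: miss, evict 4, frames [6, 1, 8]
Page faults: 8.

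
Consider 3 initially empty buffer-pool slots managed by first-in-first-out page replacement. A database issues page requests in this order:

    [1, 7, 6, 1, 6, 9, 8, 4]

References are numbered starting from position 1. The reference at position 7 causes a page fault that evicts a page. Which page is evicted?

pos 1: 1: miss, frames (1)
pos 2: 7: miss, frames (1 7)
pos 3: 6: miss, frames (1 7 6)
pos 4: 1: hit
pos 5: 6: hit
pos 6: 9: miss, evict 1, frames (7 6 9)
pos 7: 8: miss, evict 7, frames (6 9 8)
At position 7, page 7 is evicted.

7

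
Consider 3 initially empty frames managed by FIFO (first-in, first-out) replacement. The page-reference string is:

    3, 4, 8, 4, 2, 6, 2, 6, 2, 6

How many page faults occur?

3 -> fault, frames [3]
4 -> fault, frames [3, 4]
8 -> fault, frames [3, 4, 8]
4 -> hit
2 -> fault, evict 3, frames [4, 8, 2]
6 -> fault, evict 4, frames [8, 2, 6]
2 -> hit
6 -> hit
2 -> hit
6 -> hit
Page faults: 5.

5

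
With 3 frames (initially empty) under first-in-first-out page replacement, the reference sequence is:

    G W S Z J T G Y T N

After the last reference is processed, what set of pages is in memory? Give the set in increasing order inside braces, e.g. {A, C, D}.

{G, N, Y}

G: miss, frames [G]
W: miss, frames [G, W]
S: miss, frames [G, W, S]
Z: miss, evict G, frames [W, S, Z]
J: miss, evict W, frames [S, Z, J]
T: miss, evict S, frames [Z, J, T]
G: miss, evict Z, frames [J, T, G]
Y: miss, evict J, frames [T, G, Y]
T: hit
N: miss, evict T, frames [G, Y, N]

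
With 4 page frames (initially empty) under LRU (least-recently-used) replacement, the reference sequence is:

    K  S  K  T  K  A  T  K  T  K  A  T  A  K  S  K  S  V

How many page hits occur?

13

K → fault, frames [K]
S → fault, frames [K, S]
K → hit
T → fault, frames [S, K, T]
K → hit
A → fault, frames [S, T, K, A]
T → hit
K → hit
T → hit
K → hit
A → hit
T → hit
A → hit
K → hit
S → hit
K → hit
S → hit
V → fault, evict T, frames [A, K, S, V]
Hits: 13.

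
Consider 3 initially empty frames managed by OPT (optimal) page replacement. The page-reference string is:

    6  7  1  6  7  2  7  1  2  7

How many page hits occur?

6

6: fault, frames {6}
7: fault, frames {6,7}
1: fault, frames {6,7,1}
6: hit
7: hit
2: fault, evict 6, frames {7,1,2}
7: hit
1: hit
2: hit
7: hit
Hits: 6.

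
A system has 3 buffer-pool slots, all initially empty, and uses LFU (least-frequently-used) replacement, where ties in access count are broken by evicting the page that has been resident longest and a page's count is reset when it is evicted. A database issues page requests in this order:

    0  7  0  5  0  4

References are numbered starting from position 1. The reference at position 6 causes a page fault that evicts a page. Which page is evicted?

7

pos 1: 0 -> miss, frames (0)
pos 2: 7 -> miss, frames (0 7)
pos 3: 0 -> hit
pos 4: 5 -> miss, frames (0 7 5)
pos 5: 0 -> hit
pos 6: 4 -> miss, evict 7, frames (0 5 4)
At position 6, page 7 is evicted.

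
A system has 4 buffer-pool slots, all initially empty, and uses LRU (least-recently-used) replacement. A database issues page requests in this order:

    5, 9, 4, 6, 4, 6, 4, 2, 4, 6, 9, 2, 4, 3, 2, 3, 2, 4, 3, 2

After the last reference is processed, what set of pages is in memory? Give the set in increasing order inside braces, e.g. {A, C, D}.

5: miss, frames {5}
9: miss, frames {5,9}
4: miss, frames {5,9,4}
6: miss, frames {5,9,4,6}
4: hit
6: hit
4: hit
2: miss, evict 5, frames {9,6,4,2}
4: hit
6: hit
9: hit
2: hit
4: hit
3: miss, evict 6, frames {9,2,4,3}
2: hit
3: hit
2: hit
4: hit
3: hit
2: hit

{2, 3, 4, 9}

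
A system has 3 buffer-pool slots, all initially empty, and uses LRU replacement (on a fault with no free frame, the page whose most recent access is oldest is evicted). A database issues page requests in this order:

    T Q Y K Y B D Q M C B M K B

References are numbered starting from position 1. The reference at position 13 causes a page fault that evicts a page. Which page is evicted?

C

pos 1: T: miss, frames [T]
pos 2: Q: miss, frames [T, Q]
pos 3: Y: miss, frames [T, Q, Y]
pos 4: K: miss, evict T, frames [Q, Y, K]
pos 5: Y: hit
pos 6: B: miss, evict Q, frames [K, Y, B]
pos 7: D: miss, evict K, frames [Y, B, D]
pos 8: Q: miss, evict Y, frames [B, D, Q]
pos 9: M: miss, evict B, frames [D, Q, M]
pos 10: C: miss, evict D, frames [Q, M, C]
pos 11: B: miss, evict Q, frames [M, C, B]
pos 12: M: hit
pos 13: K: miss, evict C, frames [B, M, K]
At position 13, page C is evicted.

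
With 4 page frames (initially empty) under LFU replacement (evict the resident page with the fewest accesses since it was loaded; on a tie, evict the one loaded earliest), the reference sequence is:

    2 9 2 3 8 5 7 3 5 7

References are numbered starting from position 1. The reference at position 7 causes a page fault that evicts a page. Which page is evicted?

pos 1: 2: miss, frames {2}
pos 2: 9: miss, frames {2,9}
pos 3: 2: hit
pos 4: 3: miss, frames {2,9,3}
pos 5: 8: miss, frames {2,9,3,8}
pos 6: 5: miss, evict 9, frames {2,3,8,5}
pos 7: 7: miss, evict 3, frames {2,8,5,7}
At position 7, page 3 is evicted.

3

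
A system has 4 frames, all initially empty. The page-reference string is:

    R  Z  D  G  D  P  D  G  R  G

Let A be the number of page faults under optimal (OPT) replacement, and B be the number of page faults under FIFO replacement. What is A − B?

Under OPT: F F F F . F . . . . → 5 faults.
Under FIFO: F F F F . F . . F . → 6 faults.
A − B = 5 − 6 = -1.

-1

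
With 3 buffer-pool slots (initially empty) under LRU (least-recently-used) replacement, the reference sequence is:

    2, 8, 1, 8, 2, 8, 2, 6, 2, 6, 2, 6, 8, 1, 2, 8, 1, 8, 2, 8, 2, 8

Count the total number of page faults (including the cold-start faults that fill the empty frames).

6

2: miss, frames (2)
8: miss, frames (2 8)
1: miss, frames (2 8 1)
8: hit
2: hit
8: hit
2: hit
6: miss, evict 1, frames (8 2 6)
2: hit
6: hit
2: hit
6: hit
8: hit
1: miss, evict 2, frames (6 8 1)
2: miss, evict 6, frames (8 1 2)
8: hit
1: hit
8: hit
2: hit
8: hit
2: hit
8: hit
Page faults: 6.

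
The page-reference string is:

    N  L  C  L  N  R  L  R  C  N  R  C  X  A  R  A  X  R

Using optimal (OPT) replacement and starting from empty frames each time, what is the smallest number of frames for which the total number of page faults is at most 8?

f=1: 18 faults
f=2: 11 faults
f=3: 7 faults
f=4: 6 faults
f=5: 6 faults
f=6: 6 faults
Smallest f with faults ≤ 8 is 3.

3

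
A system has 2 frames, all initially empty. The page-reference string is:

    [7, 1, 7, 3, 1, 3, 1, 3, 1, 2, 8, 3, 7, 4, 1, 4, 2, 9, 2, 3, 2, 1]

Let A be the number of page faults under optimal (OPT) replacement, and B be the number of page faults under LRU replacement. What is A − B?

-2

Under OPT: F F . F . . . . . F F . F F F . F F . F . F → 12 faults.
Under LRU: F F . F F . . . . F F F F F F . F F . F . F → 14 faults.
A − B = 12 − 14 = -2.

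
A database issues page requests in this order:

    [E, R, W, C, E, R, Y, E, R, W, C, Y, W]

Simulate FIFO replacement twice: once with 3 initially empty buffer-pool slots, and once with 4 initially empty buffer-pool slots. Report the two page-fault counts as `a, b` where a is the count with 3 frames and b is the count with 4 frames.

3 frames: F F F F F F F . . F F . . → 9 faults.
4 frames: F F F F . . F F F F F F . → 10 faults.
10 > 9: adding a frame increased faults — Belady's anomaly.

9, 10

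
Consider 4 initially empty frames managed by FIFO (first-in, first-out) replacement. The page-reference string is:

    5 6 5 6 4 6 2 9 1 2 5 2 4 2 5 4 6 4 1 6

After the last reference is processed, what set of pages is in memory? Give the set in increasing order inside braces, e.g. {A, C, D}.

5 → fault, frames (5)
6 → fault, frames (5 6)
5 → hit
6 → hit
4 → fault, frames (5 6 4)
6 → hit
2 → fault, frames (5 6 4 2)
9 → fault, evict 5, frames (6 4 2 9)
1 → fault, evict 6, frames (4 2 9 1)
2 → hit
5 → fault, evict 4, frames (2 9 1 5)
2 → hit
4 → fault, evict 2, frames (9 1 5 4)
2 → fault, evict 9, frames (1 5 4 2)
5 → hit
4 → hit
6 → fault, evict 1, frames (5 4 2 6)
4 → hit
1 → fault, evict 5, frames (4 2 6 1)
6 → hit

{1, 2, 4, 6}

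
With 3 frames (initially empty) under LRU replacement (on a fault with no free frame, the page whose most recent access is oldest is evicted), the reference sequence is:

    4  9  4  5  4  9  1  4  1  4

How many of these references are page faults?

4

4: miss, frames [4]
9: miss, frames [4, 9]
4: hit
5: miss, frames [9, 4, 5]
4: hit
9: hit
1: miss, evict 5, frames [4, 9, 1]
4: hit
1: hit
4: hit
Page faults: 4.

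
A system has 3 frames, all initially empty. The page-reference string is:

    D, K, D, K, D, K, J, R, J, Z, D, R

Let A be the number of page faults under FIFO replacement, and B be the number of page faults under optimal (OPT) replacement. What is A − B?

1

Under FIFO: F F . . . . F F . F F . → 6 faults.
Under OPT: F F . . . . F F . F . . → 5 faults.
A − B = 6 − 5 = 1.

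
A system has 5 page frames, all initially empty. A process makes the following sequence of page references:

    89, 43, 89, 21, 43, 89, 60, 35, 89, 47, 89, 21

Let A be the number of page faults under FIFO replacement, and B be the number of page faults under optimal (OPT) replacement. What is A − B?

Under FIFO: F F . F . . F F . F F . → 7 faults.
Under OPT: F F . F . . F F . F . . → 6 faults.
A − B = 7 − 6 = 1.

1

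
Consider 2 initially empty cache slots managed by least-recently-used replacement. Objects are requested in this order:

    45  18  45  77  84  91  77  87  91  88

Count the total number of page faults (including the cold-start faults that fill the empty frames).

9

45 → miss, frames {45}
18 → miss, frames {45,18}
45 → hit
77 → miss, evict 18, frames {45,77}
84 → miss, evict 45, frames {77,84}
91 → miss, evict 77, frames {84,91}
77 → miss, evict 84, frames {91,77}
87 → miss, evict 91, frames {77,87}
91 → miss, evict 77, frames {87,91}
88 → miss, evict 87, frames {91,88}
Page faults: 9.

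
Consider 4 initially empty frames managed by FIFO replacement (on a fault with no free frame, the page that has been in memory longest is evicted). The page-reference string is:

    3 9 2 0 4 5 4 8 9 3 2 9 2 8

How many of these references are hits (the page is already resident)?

3 → fault, frames (3)
9 → fault, frames (3 9)
2 → fault, frames (3 9 2)
0 → fault, frames (3 9 2 0)
4 → fault, evict 3, frames (9 2 0 4)
5 → fault, evict 9, frames (2 0 4 5)
4 → hit
8 → fault, evict 2, frames (0 4 5 8)
9 → fault, evict 0, frames (4 5 8 9)
3 → fault, evict 4, frames (5 8 9 3)
2 → fault, evict 5, frames (8 9 3 2)
9 → hit
2 → hit
8 → hit
Hits: 4.

4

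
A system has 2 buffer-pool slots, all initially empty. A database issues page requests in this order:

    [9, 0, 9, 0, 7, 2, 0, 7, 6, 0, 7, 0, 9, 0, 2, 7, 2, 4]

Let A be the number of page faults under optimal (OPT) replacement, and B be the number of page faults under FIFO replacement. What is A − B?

-3

Under OPT: F F . . F F . F F . F . F . F F . F → 11 faults.
Under FIFO: F F . . F F F F F F F . F F F F . F → 14 faults.
A − B = 11 − 14 = -3.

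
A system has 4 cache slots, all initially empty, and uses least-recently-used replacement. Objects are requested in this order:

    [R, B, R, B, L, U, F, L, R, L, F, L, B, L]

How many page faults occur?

R: miss, frames [R]
B: miss, frames [R, B]
R: hit
B: hit
L: miss, frames [R, B, L]
U: miss, frames [R, B, L, U]
F: miss, evict R, frames [B, L, U, F]
L: hit
R: miss, evict B, frames [U, F, L, R]
L: hit
F: hit
L: hit
B: miss, evict U, frames [R, F, L, B]
L: hit
Page faults: 7.

7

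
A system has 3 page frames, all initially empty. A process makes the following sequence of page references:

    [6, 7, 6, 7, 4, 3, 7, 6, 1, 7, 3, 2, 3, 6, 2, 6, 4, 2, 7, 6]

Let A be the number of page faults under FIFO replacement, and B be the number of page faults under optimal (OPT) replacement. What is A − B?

3

Under FIFO: F F . . F F . F F F F F . F . . F . F . → 12 faults.
Under OPT: F F . . F F . . F . . F . F . . F . . F → 9 faults.
A − B = 12 − 9 = 3.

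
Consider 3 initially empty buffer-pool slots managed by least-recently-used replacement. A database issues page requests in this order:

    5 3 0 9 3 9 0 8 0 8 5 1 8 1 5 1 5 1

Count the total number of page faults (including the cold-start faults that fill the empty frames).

7

5: miss, frames (5)
3: miss, frames (5 3)
0: miss, frames (5 3 0)
9: miss, evict 5, frames (3 0 9)
3: hit
9: hit
0: hit
8: miss, evict 3, frames (9 0 8)
0: hit
8: hit
5: miss, evict 9, frames (0 8 5)
1: miss, evict 0, frames (8 5 1)
8: hit
1: hit
5: hit
1: hit
5: hit
1: hit
Page faults: 7.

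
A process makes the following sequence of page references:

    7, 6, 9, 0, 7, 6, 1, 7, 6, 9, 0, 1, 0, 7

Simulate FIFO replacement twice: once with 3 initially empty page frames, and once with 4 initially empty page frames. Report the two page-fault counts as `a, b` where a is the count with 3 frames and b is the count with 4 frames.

10, 11

3 frames: F F F F F F F . . F F . . F → 10 faults.
4 frames: F F F F . . F F F F F F . F → 11 faults.
11 > 10: adding a frame increased faults — Belady's anomaly.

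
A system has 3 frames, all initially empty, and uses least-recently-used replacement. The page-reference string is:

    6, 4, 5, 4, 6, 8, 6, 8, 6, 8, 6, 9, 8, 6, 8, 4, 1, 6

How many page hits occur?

6: fault, frames [6]
4: fault, frames [6, 4]
5: fault, frames [6, 4, 5]
4: hit
6: hit
8: fault, evict 5, frames [4, 6, 8]
6: hit
8: hit
6: hit
8: hit
6: hit
9: fault, evict 4, frames [8, 6, 9]
8: hit
6: hit
8: hit
4: fault, evict 9, frames [6, 8, 4]
1: fault, evict 6, frames [8, 4, 1]
6: fault, evict 8, frames [4, 1, 6]
Hits: 10.

10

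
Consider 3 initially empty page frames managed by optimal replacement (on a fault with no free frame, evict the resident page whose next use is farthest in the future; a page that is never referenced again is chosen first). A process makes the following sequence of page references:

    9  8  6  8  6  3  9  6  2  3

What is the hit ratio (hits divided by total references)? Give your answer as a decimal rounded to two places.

0.50

9 → miss, frames [9]
8 → miss, frames [9, 8]
6 → miss, frames [9, 8, 6]
8 → hit
6 → hit
3 → miss, evict 8, frames [9, 6, 3]
9 → hit
6 → hit
2 → miss, evict 6, frames [9, 3, 2]
3 → hit
Hits: 5 of 10 references → 5/10 = 0.5000.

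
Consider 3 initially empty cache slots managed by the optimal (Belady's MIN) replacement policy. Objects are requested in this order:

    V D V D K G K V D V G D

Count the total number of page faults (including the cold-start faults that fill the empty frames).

5

V → miss, frames (V)
D → miss, frames (V D)
V → hit
D → hit
K → miss, frames (V D K)
G → miss, evict D, frames (V K G)
K → hit
V → hit
D → miss, evict K, frames (V G D)
V → hit
G → hit
D → hit
Page faults: 5.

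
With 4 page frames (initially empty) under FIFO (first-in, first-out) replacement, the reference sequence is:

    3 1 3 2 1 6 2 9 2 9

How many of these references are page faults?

5

3 → miss, frames {3}
1 → miss, frames {3,1}
3 → hit
2 → miss, frames {3,1,2}
1 → hit
6 → miss, frames {3,1,2,6}
2 → hit
9 → miss, evict 3, frames {1,2,6,9}
2 → hit
9 → hit
Page faults: 5.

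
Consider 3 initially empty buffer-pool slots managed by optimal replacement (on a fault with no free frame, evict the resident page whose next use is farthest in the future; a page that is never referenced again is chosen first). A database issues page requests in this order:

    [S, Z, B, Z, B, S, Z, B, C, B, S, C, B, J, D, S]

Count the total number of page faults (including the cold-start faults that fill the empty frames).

S → miss, frames (S)
Z → miss, frames (S Z)
B → miss, frames (S Z B)
Z → hit
B → hit
S → hit
Z → hit
B → hit
C → miss, evict Z, frames (S B C)
B → hit
S → hit
C → hit
B → hit
J → miss, evict C, frames (S B J)
D → miss, evict J, frames (S B D)
S → hit
Page faults: 6.

6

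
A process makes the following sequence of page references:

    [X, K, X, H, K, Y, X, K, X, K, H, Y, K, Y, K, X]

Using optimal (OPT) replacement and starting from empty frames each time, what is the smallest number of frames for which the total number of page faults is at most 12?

f=1: 16 faults
f=2: 8 faults
f=3: 6 faults
f=4: 4 faults
Smallest f with faults ≤ 12 is 2.

2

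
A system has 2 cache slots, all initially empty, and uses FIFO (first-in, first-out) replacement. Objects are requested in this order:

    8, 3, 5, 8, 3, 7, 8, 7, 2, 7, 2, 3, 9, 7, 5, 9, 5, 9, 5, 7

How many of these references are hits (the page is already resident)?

5

8 -> fault, frames [8]
3 -> fault, frames [8, 3]
5 -> fault, evict 8, frames [3, 5]
8 -> fault, evict 3, frames [5, 8]
3 -> fault, evict 5, frames [8, 3]
7 -> fault, evict 8, frames [3, 7]
8 -> fault, evict 3, frames [7, 8]
7 -> hit
2 -> fault, evict 7, frames [8, 2]
7 -> fault, evict 8, frames [2, 7]
2 -> hit
3 -> fault, evict 2, frames [7, 3]
9 -> fault, evict 7, frames [3, 9]
7 -> fault, evict 3, frames [9, 7]
5 -> fault, evict 9, frames [7, 5]
9 -> fault, evict 7, frames [5, 9]
5 -> hit
9 -> hit
5 -> hit
7 -> fault, evict 5, frames [9, 7]
Hits: 5.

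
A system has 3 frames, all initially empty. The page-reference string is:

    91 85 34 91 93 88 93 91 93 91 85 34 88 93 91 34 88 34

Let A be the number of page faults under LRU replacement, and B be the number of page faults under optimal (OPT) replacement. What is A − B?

4

Under LRU: F F F . F F . . . . F F F F F F F . → 12 faults.
Under OPT: F F F . F F . . . . F F . . F . . . → 8 faults.
A − B = 12 − 8 = 4.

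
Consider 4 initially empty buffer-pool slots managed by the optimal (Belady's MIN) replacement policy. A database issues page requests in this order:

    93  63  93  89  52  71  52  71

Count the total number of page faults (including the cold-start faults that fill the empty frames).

93: miss, frames {93}
63: miss, frames {93,63}
93: hit
89: miss, frames {93,63,89}
52: miss, frames {93,63,89,52}
71: miss, evict 89, frames {93,63,52,71}
52: hit
71: hit
Page faults: 5.

5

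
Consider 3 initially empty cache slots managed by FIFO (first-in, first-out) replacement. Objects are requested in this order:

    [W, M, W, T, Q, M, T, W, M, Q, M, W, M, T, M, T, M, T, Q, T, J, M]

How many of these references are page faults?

10

W: fault, frames {W}
M: fault, frames {W,M}
W: hit
T: fault, frames {W,M,T}
Q: fault, evict W, frames {M,T,Q}
M: hit
T: hit
W: fault, evict M, frames {T,Q,W}
M: fault, evict T, frames {Q,W,M}
Q: hit
M: hit
W: hit
M: hit
T: fault, evict Q, frames {W,M,T}
M: hit
T: hit
M: hit
T: hit
Q: fault, evict W, frames {M,T,Q}
T: hit
J: fault, evict M, frames {T,Q,J}
M: fault, evict T, frames {Q,J,M}
Page faults: 10.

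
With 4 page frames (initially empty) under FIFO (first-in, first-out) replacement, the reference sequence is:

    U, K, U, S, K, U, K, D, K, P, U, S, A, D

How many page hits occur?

U → miss, frames {U}
K → miss, frames {U,K}
U → hit
S → miss, frames {U,K,S}
K → hit
U → hit
K → hit
D → miss, frames {U,K,S,D}
K → hit
P → miss, evict U, frames {K,S,D,P}
U → miss, evict K, frames {S,D,P,U}
S → hit
A → miss, evict S, frames {D,P,U,A}
D → hit
Hits: 7.

7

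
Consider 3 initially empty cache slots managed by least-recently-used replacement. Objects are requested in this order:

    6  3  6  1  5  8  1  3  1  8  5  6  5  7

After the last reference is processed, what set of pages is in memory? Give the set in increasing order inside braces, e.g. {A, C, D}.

6 -> miss, frames (6)
3 -> miss, frames (6 3)
6 -> hit
1 -> miss, frames (3 6 1)
5 -> miss, evict 3, frames (6 1 5)
8 -> miss, evict 6, frames (1 5 8)
1 -> hit
3 -> miss, evict 5, frames (8 1 3)
1 -> hit
8 -> hit
5 -> miss, evict 3, frames (1 8 5)
6 -> miss, evict 1, frames (8 5 6)
5 -> hit
7 -> miss, evict 8, frames (6 5 7)

{5, 6, 7}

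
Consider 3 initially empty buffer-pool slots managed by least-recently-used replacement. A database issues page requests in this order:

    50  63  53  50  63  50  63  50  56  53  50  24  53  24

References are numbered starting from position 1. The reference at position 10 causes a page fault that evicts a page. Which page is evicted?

pos 1: 50: miss, frames [50]
pos 2: 63: miss, frames [50, 63]
pos 3: 53: miss, frames [50, 63, 53]
pos 4: 50: hit
pos 5: 63: hit
pos 6: 50: hit
pos 7: 63: hit
pos 8: 50: hit
pos 9: 56: miss, evict 53, frames [63, 50, 56]
pos 10: 53: miss, evict 63, frames [50, 56, 53]
At position 10, page 63 is evicted.

63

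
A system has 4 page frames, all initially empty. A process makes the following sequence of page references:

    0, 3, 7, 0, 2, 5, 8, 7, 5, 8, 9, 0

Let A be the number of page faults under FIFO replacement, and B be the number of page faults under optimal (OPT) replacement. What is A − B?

Under FIFO: F F F . F F F . . . F F → 8 faults.
Under OPT: F F F . F F F . . . F . → 7 faults.
A − B = 8 − 7 = 1.

1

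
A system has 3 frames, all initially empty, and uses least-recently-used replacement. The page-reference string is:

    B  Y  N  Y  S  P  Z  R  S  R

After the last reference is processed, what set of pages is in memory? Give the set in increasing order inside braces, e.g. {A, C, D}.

{R, S, Z}

B: fault, frames (B)
Y: fault, frames (B Y)
N: fault, frames (B Y N)
Y: hit
S: fault, evict B, frames (N Y S)
P: fault, evict N, frames (Y S P)
Z: fault, evict Y, frames (S P Z)
R: fault, evict S, frames (P Z R)
S: fault, evict P, frames (Z R S)
R: hit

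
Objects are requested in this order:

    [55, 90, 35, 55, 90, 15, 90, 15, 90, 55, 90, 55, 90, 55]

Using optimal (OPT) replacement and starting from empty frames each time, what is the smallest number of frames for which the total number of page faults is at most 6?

2

f=1: 14 faults
f=2: 6 faults
f=3: 4 faults
f=4: 4 faults
Smallest f with faults ≤ 6 is 2.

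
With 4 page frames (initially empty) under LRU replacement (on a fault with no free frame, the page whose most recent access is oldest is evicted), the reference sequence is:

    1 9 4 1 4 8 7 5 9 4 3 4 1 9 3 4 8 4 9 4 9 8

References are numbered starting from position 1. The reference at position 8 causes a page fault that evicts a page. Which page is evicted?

1

pos 1: 1: miss, frames [1]
pos 2: 9: miss, frames [1, 9]
pos 3: 4: miss, frames [1, 9, 4]
pos 4: 1: hit
pos 5: 4: hit
pos 6: 8: miss, frames [9, 1, 4, 8]
pos 7: 7: miss, evict 9, frames [1, 4, 8, 7]
pos 8: 5: miss, evict 1, frames [4, 8, 7, 5]
At position 8, page 1 is evicted.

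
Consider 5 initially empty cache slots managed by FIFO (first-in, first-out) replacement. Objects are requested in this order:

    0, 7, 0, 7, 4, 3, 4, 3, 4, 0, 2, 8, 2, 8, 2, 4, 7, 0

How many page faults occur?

7

0 -> miss, frames [0]
7 -> miss, frames [0, 7]
0 -> hit
7 -> hit
4 -> miss, frames [0, 7, 4]
3 -> miss, frames [0, 7, 4, 3]
4 -> hit
3 -> hit
4 -> hit
0 -> hit
2 -> miss, frames [0, 7, 4, 3, 2]
8 -> miss, evict 0, frames [7, 4, 3, 2, 8]
2 -> hit
8 -> hit
2 -> hit
4 -> hit
7 -> hit
0 -> miss, evict 7, frames [4, 3, 2, 8, 0]
Page faults: 7.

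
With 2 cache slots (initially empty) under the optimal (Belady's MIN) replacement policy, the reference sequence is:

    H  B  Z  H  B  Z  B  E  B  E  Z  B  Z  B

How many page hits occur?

8

H: fault, frames {H}
B: fault, frames {H,B}
Z: fault, evict B, frames {H,Z}
H: hit
B: fault, evict H, frames {Z,B}
Z: hit
B: hit
E: fault, evict Z, frames {B,E}
B: hit
E: hit
Z: fault, evict E, frames {B,Z}
B: hit
Z: hit
B: hit
Hits: 8.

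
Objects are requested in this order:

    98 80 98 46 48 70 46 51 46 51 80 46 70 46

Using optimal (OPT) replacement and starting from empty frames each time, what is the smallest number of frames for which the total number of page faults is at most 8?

f=1: 14 faults
f=2: 8 faults
f=3: 7 faults
f=4: 6 faults
f=5: 6 faults
f=6: 6 faults
Smallest f with faults ≤ 8 is 2.

2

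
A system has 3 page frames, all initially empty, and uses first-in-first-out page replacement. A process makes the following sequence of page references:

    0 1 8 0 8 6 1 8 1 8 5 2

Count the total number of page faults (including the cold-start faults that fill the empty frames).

6

0: fault, frames {0}
1: fault, frames {0,1}
8: fault, frames {0,1,8}
0: hit
8: hit
6: fault, evict 0, frames {1,8,6}
1: hit
8: hit
1: hit
8: hit
5: fault, evict 1, frames {8,6,5}
2: fault, evict 8, frames {6,5,2}
Page faults: 6.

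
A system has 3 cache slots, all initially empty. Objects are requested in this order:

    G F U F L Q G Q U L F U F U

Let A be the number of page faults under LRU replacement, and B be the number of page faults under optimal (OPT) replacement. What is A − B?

Under LRU: F F F . F F F . F F F . . . → 9 faults.
Under OPT: F F F . F F . . . F F . . . → 7 faults.
A − B = 9 − 7 = 2.

2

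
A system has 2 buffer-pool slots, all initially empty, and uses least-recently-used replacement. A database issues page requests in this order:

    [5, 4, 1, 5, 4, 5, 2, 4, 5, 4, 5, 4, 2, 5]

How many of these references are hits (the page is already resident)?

4

5 -> fault, frames [5]
4 -> fault, frames [5, 4]
1 -> fault, evict 5, frames [4, 1]
5 -> fault, evict 4, frames [1, 5]
4 -> fault, evict 1, frames [5, 4]
5 -> hit
2 -> fault, evict 4, frames [5, 2]
4 -> fault, evict 5, frames [2, 4]
5 -> fault, evict 2, frames [4, 5]
4 -> hit
5 -> hit
4 -> hit
2 -> fault, evict 5, frames [4, 2]
5 -> fault, evict 4, frames [2, 5]
Hits: 4.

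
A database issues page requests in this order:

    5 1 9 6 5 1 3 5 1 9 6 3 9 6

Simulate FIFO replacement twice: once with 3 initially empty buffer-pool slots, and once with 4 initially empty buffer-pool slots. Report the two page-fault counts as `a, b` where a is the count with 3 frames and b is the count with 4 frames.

9, 10

3 frames: F F F F F F F . . F F . . . → 9 faults.
4 frames: F F F F . . F F F F F F . . → 10 faults.
10 > 9: adding a frame increased faults — Belady's anomaly.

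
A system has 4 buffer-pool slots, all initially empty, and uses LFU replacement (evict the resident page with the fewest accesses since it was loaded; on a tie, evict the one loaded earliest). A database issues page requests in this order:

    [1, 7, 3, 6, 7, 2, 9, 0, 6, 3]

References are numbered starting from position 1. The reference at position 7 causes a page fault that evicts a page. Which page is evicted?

pos 1: 1: miss, frames {1}
pos 2: 7: miss, frames {1,7}
pos 3: 3: miss, frames {1,7,3}
pos 4: 6: miss, frames {1,7,3,6}
pos 5: 7: hit
pos 6: 2: miss, evict 1, frames {7,3,6,2}
pos 7: 9: miss, evict 3, frames {7,6,2,9}
At position 7, page 3 is evicted.

3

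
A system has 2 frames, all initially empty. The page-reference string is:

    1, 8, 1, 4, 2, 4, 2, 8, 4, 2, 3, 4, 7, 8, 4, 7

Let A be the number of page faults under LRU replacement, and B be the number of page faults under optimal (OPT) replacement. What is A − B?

Under LRU: F F . F F . . F F F F F F F F F → 13 faults.
Under OPT: F F . F F . . F . F F . F F . F → 10 faults.
A − B = 13 − 10 = 3.

3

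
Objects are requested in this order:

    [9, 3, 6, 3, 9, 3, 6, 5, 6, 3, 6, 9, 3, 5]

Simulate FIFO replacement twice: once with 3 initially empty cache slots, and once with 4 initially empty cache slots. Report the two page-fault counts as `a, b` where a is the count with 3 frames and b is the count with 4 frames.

6, 4

3 frames: F F F . . . . F . . . F F . → 6 faults.
4 frames: F F F . . . . F . . . . . . → 4 faults.
4 < 6: adding a frame reduced faults, as is typical.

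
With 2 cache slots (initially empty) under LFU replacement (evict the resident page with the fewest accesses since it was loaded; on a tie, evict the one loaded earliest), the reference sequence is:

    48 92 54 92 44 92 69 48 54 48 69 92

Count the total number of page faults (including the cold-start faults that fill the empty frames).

9

48: fault, frames (48)
92: fault, frames (48 92)
54: fault, evict 48, frames (92 54)
92: hit
44: fault, evict 54, frames (92 44)
92: hit
69: fault, evict 44, frames (92 69)
48: fault, evict 69, frames (92 48)
54: fault, evict 48, frames (92 54)
48: fault, evict 54, frames (92 48)
69: fault, evict 48, frames (92 69)
92: hit
Page faults: 9.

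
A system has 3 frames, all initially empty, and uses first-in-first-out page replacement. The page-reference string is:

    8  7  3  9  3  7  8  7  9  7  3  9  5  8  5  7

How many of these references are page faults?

8 → fault, frames [8]
7 → fault, frames [8, 7]
3 → fault, frames [8, 7, 3]
9 → fault, evict 8, frames [7, 3, 9]
3 → hit
7 → hit
8 → fault, evict 7, frames [3, 9, 8]
7 → fault, evict 3, frames [9, 8, 7]
9 → hit
7 → hit
3 → fault, evict 9, frames [8, 7, 3]
9 → fault, evict 8, frames [7, 3, 9]
5 → fault, evict 7, frames [3, 9, 5]
8 → fault, evict 3, frames [9, 5, 8]
5 → hit
7 → fault, evict 9, frames [5, 8, 7]
Page faults: 11.

11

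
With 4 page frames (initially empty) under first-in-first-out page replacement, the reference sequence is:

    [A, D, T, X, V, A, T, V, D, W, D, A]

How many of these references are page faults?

A: miss, frames [A]
D: miss, frames [A, D]
T: miss, frames [A, D, T]
X: miss, frames [A, D, T, X]
V: miss, evict A, frames [D, T, X, V]
A: miss, evict D, frames [T, X, V, A]
T: hit
V: hit
D: miss, evict T, frames [X, V, A, D]
W: miss, evict X, frames [V, A, D, W]
D: hit
A: hit
Page faults: 8.

8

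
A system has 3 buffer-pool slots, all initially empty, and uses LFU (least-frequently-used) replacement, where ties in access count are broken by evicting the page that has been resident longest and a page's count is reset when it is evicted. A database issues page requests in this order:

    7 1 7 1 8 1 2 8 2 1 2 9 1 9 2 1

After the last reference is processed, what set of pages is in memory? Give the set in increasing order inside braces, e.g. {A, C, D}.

{1, 2, 9}

7: fault, frames [7]
1: fault, frames [7, 1]
7: hit
1: hit
8: fault, frames [7, 1, 8]
1: hit
2: fault, evict 8, frames [7, 1, 2]
8: fault, evict 2, frames [7, 1, 8]
2: fault, evict 8, frames [7, 1, 2]
1: hit
2: hit
9: fault, evict 7, frames [1, 2, 9]
1: hit
9: hit
2: hit
1: hit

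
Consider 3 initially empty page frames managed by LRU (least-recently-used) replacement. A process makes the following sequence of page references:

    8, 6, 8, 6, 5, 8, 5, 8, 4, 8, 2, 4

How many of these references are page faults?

8: miss, frames {8}
6: miss, frames {8,6}
8: hit
6: hit
5: miss, frames {8,6,5}
8: hit
5: hit
8: hit
4: miss, evict 6, frames {5,8,4}
8: hit
2: miss, evict 5, frames {4,8,2}
4: hit
Page faults: 5.

5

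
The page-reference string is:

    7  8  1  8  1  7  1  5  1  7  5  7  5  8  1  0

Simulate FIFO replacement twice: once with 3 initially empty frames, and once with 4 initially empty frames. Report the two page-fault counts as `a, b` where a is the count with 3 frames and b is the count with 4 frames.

3 frames: F F F . . . . F . F . . . F F F → 8 faults.
4 frames: F F F . . . . F . . . . . . . F → 5 faults.
5 < 8: adding a frame reduced faults, as is typical.

8, 5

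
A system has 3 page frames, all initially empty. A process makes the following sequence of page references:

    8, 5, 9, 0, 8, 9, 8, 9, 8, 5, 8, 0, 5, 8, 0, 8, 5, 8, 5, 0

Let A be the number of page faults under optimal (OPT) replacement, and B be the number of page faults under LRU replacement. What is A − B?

Under OPT: F F F F . . . . . F . . . . . . . . . . → 5 faults.
Under LRU: F F F F F . . . . F . F . . . . . . . . → 7 faults.
A − B = 5 − 7 = -2.

-2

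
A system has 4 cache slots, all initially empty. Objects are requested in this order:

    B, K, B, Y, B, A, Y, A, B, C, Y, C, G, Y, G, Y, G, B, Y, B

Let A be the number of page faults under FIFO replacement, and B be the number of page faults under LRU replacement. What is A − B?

2

Under FIFO: F F . F . F . . . F . . F . . . . F F . → 8 faults.
Under LRU: F F . F . F . . . F . . F . . . . . . . → 6 faults.
A − B = 8 − 6 = 2.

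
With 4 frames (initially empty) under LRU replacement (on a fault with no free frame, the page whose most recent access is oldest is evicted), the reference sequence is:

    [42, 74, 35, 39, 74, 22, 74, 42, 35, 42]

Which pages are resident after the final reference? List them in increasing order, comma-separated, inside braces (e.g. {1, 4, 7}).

{22, 35, 42, 74}

42 → fault, frames (42)
74 → fault, frames (42 74)
35 → fault, frames (42 74 35)
39 → fault, frames (42 74 35 39)
74 → hit
22 → fault, evict 42, frames (35 39 74 22)
74 → hit
42 → fault, evict 35, frames (39 22 74 42)
35 → fault, evict 39, frames (22 74 42 35)
42 → hit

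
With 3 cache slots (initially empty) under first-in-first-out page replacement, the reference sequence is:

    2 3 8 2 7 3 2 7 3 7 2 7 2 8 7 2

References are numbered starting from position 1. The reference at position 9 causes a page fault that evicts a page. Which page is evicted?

8

pos 1: 2 → fault, frames {2}
pos 2: 3 → fault, frames {2,3}
pos 3: 8 → fault, frames {2,3,8}
pos 4: 2 → hit
pos 5: 7 → fault, evict 2, frames {3,8,7}
pos 6: 3 → hit
pos 7: 2 → fault, evict 3, frames {8,7,2}
pos 8: 7 → hit
pos 9: 3 → fault, evict 8, frames {7,2,3}
At position 9, page 8 is evicted.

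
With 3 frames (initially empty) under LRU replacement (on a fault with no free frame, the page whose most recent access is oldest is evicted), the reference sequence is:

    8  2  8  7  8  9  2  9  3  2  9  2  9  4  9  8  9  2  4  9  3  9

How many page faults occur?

8 -> miss, frames (8)
2 -> miss, frames (8 2)
8 -> hit
7 -> miss, frames (2 8 7)
8 -> hit
9 -> miss, evict 2, frames (7 8 9)
2 -> miss, evict 7, frames (8 9 2)
9 -> hit
3 -> miss, evict 8, frames (2 9 3)
2 -> hit
9 -> hit
2 -> hit
9 -> hit
4 -> miss, evict 3, frames (2 9 4)
9 -> hit
8 -> miss, evict 2, frames (4 9 8)
9 -> hit
2 -> miss, evict 4, frames (8 9 2)
4 -> miss, evict 8, frames (9 2 4)
9 -> hit
3 -> miss, evict 2, frames (4 9 3)
9 -> hit
Page faults: 11.

11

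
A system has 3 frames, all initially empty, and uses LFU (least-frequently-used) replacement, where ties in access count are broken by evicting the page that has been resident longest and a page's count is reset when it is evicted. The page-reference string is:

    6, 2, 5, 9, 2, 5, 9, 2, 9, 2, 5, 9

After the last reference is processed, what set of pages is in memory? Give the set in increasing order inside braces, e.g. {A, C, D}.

6 -> miss, frames (6)
2 -> miss, frames (6 2)
5 -> miss, frames (6 2 5)
9 -> miss, evict 6, frames (2 5 9)
2 -> hit
5 -> hit
9 -> hit
2 -> hit
9 -> hit
2 -> hit
5 -> hit
9 -> hit

{2, 5, 9}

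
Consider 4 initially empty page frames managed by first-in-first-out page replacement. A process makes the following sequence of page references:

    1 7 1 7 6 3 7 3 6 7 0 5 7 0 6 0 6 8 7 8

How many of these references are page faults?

1 -> fault, frames [1]
7 -> fault, frames [1, 7]
1 -> hit
7 -> hit
6 -> fault, frames [1, 7, 6]
3 -> fault, frames [1, 7, 6, 3]
7 -> hit
3 -> hit
6 -> hit
7 -> hit
0 -> fault, evict 1, frames [7, 6, 3, 0]
5 -> fault, evict 7, frames [6, 3, 0, 5]
7 -> fault, evict 6, frames [3, 0, 5, 7]
0 -> hit
6 -> fault, evict 3, frames [0, 5, 7, 6]
0 -> hit
6 -> hit
8 -> fault, evict 0, frames [5, 7, 6, 8]
7 -> hit
8 -> hit
Page faults: 9.

9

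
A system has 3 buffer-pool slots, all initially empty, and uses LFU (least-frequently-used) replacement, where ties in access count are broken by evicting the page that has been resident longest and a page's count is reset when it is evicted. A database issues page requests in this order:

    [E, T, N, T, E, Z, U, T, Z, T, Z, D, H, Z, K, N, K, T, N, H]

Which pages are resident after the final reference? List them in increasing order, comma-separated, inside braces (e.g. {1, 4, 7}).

{H, T, Z}

E -> miss, frames [E]
T -> miss, frames [E, T]
N -> miss, frames [E, T, N]
T -> hit
E -> hit
Z -> miss, evict N, frames [E, T, Z]
U -> miss, evict Z, frames [E, T, U]
T -> hit
Z -> miss, evict U, frames [E, T, Z]
T -> hit
Z -> hit
D -> miss, evict E, frames [T, Z, D]
H -> miss, evict D, frames [T, Z, H]
Z -> hit
K -> miss, evict H, frames [T, Z, K]
N -> miss, evict K, frames [T, Z, N]
K -> miss, evict N, frames [T, Z, K]
T -> hit
N -> miss, evict K, frames [T, Z, N]
H -> miss, evict N, frames [T, Z, H]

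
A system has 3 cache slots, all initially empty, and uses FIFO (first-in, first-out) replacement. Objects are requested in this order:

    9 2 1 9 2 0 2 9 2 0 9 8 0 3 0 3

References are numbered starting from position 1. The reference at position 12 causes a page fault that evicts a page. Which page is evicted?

pos 1: 9: miss, frames (9)
pos 2: 2: miss, frames (9 2)
pos 3: 1: miss, frames (9 2 1)
pos 4: 9: hit
pos 5: 2: hit
pos 6: 0: miss, evict 9, frames (2 1 0)
pos 7: 2: hit
pos 8: 9: miss, evict 2, frames (1 0 9)
pos 9: 2: miss, evict 1, frames (0 9 2)
pos 10: 0: hit
pos 11: 9: hit
pos 12: 8: miss, evict 0, frames (9 2 8)
At position 12, page 0 is evicted.

0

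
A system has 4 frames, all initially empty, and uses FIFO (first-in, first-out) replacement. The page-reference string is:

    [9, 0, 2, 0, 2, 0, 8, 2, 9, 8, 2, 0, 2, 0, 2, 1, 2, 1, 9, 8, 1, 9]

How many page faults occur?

6

9 -> fault, frames (9)
0 -> fault, frames (9 0)
2 -> fault, frames (9 0 2)
0 -> hit
2 -> hit
0 -> hit
8 -> fault, frames (9 0 2 8)
2 -> hit
9 -> hit
8 -> hit
2 -> hit
0 -> hit
2 -> hit
0 -> hit
2 -> hit
1 -> fault, evict 9, frames (0 2 8 1)
2 -> hit
1 -> hit
9 -> fault, evict 0, frames (2 8 1 9)
8 -> hit
1 -> hit
9 -> hit
Page faults: 6.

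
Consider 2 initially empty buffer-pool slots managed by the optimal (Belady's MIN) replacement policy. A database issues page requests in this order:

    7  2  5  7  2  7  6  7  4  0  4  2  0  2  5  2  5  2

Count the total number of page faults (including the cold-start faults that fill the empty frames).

9

7: miss, frames {7}
2: miss, frames {7,2}
5: miss, evict 2, frames {7,5}
7: hit
2: miss, evict 5, frames {7,2}
7: hit
6: miss, evict 2, frames {7,6}
7: hit
4: miss, evict 6, frames {7,4}
0: miss, evict 7, frames {4,0}
4: hit
2: miss, evict 4, frames {0,2}
0: hit
2: hit
5: miss, evict 0, frames {2,5}
2: hit
5: hit
2: hit
Page faults: 9.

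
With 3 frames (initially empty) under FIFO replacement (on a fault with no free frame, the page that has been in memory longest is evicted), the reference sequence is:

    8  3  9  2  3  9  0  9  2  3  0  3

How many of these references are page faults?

8: fault, frames (8)
3: fault, frames (8 3)
9: fault, frames (8 3 9)
2: fault, evict 8, frames (3 9 2)
3: hit
9: hit
0: fault, evict 3, frames (9 2 0)
9: hit
2: hit
3: fault, evict 9, frames (2 0 3)
0: hit
3: hit
Page faults: 6.

6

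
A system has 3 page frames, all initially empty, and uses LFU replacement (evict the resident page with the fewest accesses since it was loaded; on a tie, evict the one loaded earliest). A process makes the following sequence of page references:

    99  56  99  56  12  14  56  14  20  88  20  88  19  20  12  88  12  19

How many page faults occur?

99 → fault, frames [99]
56 → fault, frames [99, 56]
99 → hit
56 → hit
12 → fault, frames [99, 56, 12]
14 → fault, evict 12, frames [99, 56, 14]
56 → hit
14 → hit
20 → fault, evict 99, frames [56, 14, 20]
88 → fault, evict 20, frames [56, 14, 88]
20 → fault, evict 88, frames [56, 14, 20]
88 → fault, evict 20, frames [56, 14, 88]
19 → fault, evict 88, frames [56, 14, 19]
20 → fault, evict 19, frames [56, 14, 20]
12 → fault, evict 20, frames [56, 14, 12]
88 → fault, evict 12, frames [56, 14, 88]
12 → fault, evict 88, frames [56, 14, 12]
19 → fault, evict 12, frames [56, 14, 19]
Page faults: 14.

14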